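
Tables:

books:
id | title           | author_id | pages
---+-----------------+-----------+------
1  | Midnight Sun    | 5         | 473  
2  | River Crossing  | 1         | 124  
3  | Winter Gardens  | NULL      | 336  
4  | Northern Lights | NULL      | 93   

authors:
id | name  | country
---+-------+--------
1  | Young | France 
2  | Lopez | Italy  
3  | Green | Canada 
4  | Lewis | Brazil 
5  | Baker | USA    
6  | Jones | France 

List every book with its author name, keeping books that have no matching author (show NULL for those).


LEFT JOIN keeps every row from books (the left table); where author_id has no match in authors, the author columns become NULL. Walk through each book:
  - book 1 (Midnight Sun): author_id=5 -> matches Baker
  - book 2 (River Crossing): author_id=1 -> matches Young
  - book 3 (Winter Gardens): author_id=NULL, no match -> kept with NULL
  - book 4 (Northern Lights): author_id=NULL, no match -> kept with NULL
All 4 rows appear; 2 have NULL author.

SQL:
SELECT a.title, b.name AS author
FROM books a
LEFT JOIN authors b ON a.author_id = b.id

Result:
title           | author
----------------+-------
Midnight Sun    | Baker 
River Crossing  | Young 
Winter Gardens  | NULL  
Northern Lights | NULL  


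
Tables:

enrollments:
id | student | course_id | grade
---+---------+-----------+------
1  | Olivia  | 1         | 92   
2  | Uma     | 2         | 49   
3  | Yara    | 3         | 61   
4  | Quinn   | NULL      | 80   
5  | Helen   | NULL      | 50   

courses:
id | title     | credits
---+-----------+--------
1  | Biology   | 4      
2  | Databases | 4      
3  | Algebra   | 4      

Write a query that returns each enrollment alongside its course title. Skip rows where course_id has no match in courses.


INNER JOIN keeps only enrollments rows whose course_id matches an id in courses. Walk through each enrollment:
  - enrollment 1 (Olivia): course_id=1 -> matches Biology
  - enrollment 2 (Uma): course_id=2 -> matches Databases
  - enrollment 3 (Yara): course_id=3 -> matches Algebra
  - enrollment 4 (Quinn): course_id=NULL, no match -> dropped
  - enrollment 5 (Helen): course_id=NULL, no match -> dropped
So 2 of 5 rows are dropped.

SQL:
SELECT a.student, b.title AS course
FROM enrollments a
INNER JOIN courses b ON a.course_id = b.id

Result:
student | course   
--------+----------
Olivia  | Biology  
Uma     | Databases
Yara    | Algebra  


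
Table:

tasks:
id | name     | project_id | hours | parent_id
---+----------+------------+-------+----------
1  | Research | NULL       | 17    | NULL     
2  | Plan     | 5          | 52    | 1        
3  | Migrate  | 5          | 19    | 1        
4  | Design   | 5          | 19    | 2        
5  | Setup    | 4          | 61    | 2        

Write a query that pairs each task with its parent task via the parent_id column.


This is a self-join: tasks is joined to a second copy of itself, matching each row's parent_id to another row's id. Use LEFT JOIN so rows with parent_id=NULL are kept.
  - task 1 (Research): parent_id=NULL -> NULL
  - task 2 (Plan): parent_id=1 -> Research
  - task 3 (Migrate): parent_id=1 -> Research
  - task 4 (Design): parent_id=2 -> Plan
  - task 5 (Setup): parent_id=2 -> Plan

SQL:
SELECT a.name AS item, b.name AS parent
FROM tasks a
LEFT JOIN tasks b ON a.parent_id = b.id

Result:
item     | parent  
---------+---------
Research | NULL    
Plan     | Research
Migrate  | Research
Design   | Plan    
Setup    | Plan    


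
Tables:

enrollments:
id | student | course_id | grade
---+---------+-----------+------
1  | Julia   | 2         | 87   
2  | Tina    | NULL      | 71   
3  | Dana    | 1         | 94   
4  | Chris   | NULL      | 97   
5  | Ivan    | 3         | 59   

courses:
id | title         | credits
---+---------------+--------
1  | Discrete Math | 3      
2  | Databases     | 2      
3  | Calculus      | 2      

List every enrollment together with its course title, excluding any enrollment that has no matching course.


INNER JOIN keeps only enrollments rows whose course_id matches an id in courses. Walk through each enrollment:
  - enrollment 1 (Julia): course_id=2 -> matches Databases
  - enrollment 2 (Tina): course_id=NULL, no match -> dropped
  - enrollment 3 (Dana): course_id=1 -> matches Discrete Math
  - enrollment 4 (Chris): course_id=NULL, no match -> dropped
  - enrollment 5 (Ivan): course_id=3 -> matches Calculus
So 2 of 5 rows are dropped.

SQL:
SELECT a.student, b.title AS course
FROM enrollments a
INNER JOIN courses b ON a.course_id = b.id

Result:
student | course       
--------+--------------
Julia   | Databases    
Dana    | Discrete Math
Ivan    | Calculus     


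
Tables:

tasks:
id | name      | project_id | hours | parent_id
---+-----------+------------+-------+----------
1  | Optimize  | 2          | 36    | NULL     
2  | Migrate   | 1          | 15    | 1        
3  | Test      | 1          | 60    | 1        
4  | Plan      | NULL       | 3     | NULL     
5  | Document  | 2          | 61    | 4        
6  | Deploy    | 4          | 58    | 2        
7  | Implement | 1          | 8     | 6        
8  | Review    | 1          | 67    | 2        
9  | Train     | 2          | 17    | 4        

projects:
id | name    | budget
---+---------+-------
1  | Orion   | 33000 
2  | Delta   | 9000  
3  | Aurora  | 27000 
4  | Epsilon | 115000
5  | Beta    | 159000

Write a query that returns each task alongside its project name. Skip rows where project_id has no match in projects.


INNER JOIN keeps only tasks rows whose project_id matches an id in projects. Walk through each task:
  - task 1 (Optimize): project_id=2 -> matches Delta
  - task 2 (Migrate): project_id=1 -> matches Orion
  - task 3 (Test): project_id=1 -> matches Orion
  - task 4 (Plan): project_id=NULL, no match -> dropped
  - task 5 (Document): project_id=2 -> matches Delta
  - task 6 (Deploy): project_id=4 -> matches Epsilon
  - task 7 (Implement): project_id=1 -> matches Orion
  - task 8 (Review): project_id=1 -> matches Orion
  - task 9 (Train): project_id=2 -> matches Delta
So 1 of 9 rows is dropped.

SQL:
SELECT a.name, b.name AS project
FROM tasks a
INNER JOIN projects b ON a.project_id = b.id

Result:
name      | project
----------+--------
Optimize  | Delta  
Migrate   | Orion  
Test      | Orion  
Document  | Delta  
Deploy    | Epsilon
Implement | Orion  
Review    | Orion  
Train     | Delta  


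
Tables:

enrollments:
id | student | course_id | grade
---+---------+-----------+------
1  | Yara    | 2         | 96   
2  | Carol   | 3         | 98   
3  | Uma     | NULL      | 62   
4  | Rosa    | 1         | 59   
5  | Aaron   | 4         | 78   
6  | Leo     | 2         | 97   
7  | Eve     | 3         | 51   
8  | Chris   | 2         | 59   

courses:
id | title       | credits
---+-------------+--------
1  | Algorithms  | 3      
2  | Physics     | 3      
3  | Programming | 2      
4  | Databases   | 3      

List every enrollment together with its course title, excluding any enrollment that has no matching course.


INNER JOIN keeps only enrollments rows whose course_id matches an id in courses. Walk through each enrollment:
  - enrollment 1 (Yara): course_id=2 -> matches Physics
  - enrollment 2 (Carol): course_id=3 -> matches Programming
  - enrollment 3 (Uma): course_id=NULL, no match -> dropped
  - enrollment 4 (Rosa): course_id=1 -> matches Algorithms
  - enrollment 5 (Aaron): course_id=4 -> matches Databases
  - enrollment 6 (Leo): course_id=2 -> matches Physics
  - enrollment 7 (Eve): course_id=3 -> matches Programming
  - enrollment 8 (Chris): course_id=2 -> matches Physics
So 1 of 8 rows is dropped.

SQL:
SELECT a.student, b.title AS course
FROM enrollments a
INNER JOIN courses b ON a.course_id = b.id

Result:
student | course     
--------+------------
Yara    | Physics    
Carol   | Programming
Rosa    | Algorithms 
Aaron   | Databases  
Leo     | Physics    
Eve     | Programming
Chris   | Physics    


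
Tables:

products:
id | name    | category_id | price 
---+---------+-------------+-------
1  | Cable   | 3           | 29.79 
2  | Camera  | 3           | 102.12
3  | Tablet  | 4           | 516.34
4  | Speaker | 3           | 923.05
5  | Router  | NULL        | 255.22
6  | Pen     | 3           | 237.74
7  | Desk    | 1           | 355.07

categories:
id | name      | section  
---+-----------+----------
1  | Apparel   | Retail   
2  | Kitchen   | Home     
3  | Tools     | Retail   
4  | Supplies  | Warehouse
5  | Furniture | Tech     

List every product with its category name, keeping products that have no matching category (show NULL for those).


LEFT JOIN keeps every row from products (the left table); where category_id has no match in categories, the category columns become NULL. Walk through each product:
  - product 1 (Cable): category_id=3 -> matches Tools
  - product 2 (Camera): category_id=3 -> matches Tools
  - product 3 (Tablet): category_id=4 -> matches Supplies
  - product 4 (Speaker): category_id=3 -> matches Tools
  - product 5 (Router): category_id=NULL, no match -> kept with NULL
  - product 6 (Pen): category_id=3 -> matches Tools
  - product 7 (Desk): category_id=1 -> matches Apparel
All 7 rows appear; 1 has NULL category.

SQL:
SELECT a.name, b.name AS category
FROM products a
LEFT JOIN categories b ON a.category_id = b.id

Result:
name    | category
--------+---------
Cable   | Tools   
Camera  | Tools   
Tablet  | Supplies
Speaker | Tools   
Router  | NULL    
Pen     | Tools   
Desk    | Apparel 


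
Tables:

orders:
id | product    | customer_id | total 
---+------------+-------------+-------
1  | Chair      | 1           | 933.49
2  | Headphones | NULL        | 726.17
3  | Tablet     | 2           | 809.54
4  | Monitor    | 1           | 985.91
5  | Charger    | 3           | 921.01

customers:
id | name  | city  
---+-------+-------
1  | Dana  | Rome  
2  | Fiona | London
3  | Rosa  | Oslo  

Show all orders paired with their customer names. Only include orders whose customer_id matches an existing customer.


INNER JOIN keeps only orders rows whose customer_id matches an id in customers. Walk through each order:
  - order 1 (Chair): customer_id=1 -> matches Dana
  - order 2 (Headphones): customer_id=NULL, no match -> dropped
  - order 3 (Tablet): customer_id=2 -> matches Fiona
  - order 4 (Monitor): customer_id=1 -> matches Dana
  - order 5 (Charger): customer_id=3 -> matches Rosa
So 1 of 5 rows is dropped.

SQL:
SELECT a.product, b.name AS customer
FROM orders a
INNER JOIN customers b ON a.customer_id = b.id

Result:
product | customer
--------+---------
Chair   | Dana    
Tablet  | Fiona   
Monitor | Dana    
Charger | Rosa    


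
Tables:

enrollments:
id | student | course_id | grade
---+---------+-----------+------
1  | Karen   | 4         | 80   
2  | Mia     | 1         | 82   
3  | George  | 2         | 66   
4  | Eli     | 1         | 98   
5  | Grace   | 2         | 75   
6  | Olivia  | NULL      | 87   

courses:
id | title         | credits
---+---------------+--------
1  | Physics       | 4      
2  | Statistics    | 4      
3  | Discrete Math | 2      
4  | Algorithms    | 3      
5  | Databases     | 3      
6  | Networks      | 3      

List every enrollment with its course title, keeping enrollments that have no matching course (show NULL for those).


LEFT JOIN keeps every row from enrollments (the left table); where course_id has no match in courses, the course columns become NULL. Walk through each enrollment:
  - enrollment 1 (Karen): course_id=4 -> matches Algorithms
  - enrollment 2 (Mia): course_id=1 -> matches Physics
  - enrollment 3 (George): course_id=2 -> matches Statistics
  - enrollment 4 (Eli): course_id=1 -> matches Physics
  - enrollment 5 (Grace): course_id=2 -> matches Statistics
  - enrollment 6 (Olivia): course_id=NULL, no match -> kept with NULL
All 6 rows appear; 1 has NULL course.

SQL:
SELECT a.student, b.title AS course
FROM enrollments a
LEFT JOIN courses b ON a.course_id = b.id

Result:
student | course    
--------+-----------
Karen   | Algorithms
Mia     | Physics   
George  | Statistics
Eli     | Physics   
Grace   | Statistics
Olivia  | NULL      


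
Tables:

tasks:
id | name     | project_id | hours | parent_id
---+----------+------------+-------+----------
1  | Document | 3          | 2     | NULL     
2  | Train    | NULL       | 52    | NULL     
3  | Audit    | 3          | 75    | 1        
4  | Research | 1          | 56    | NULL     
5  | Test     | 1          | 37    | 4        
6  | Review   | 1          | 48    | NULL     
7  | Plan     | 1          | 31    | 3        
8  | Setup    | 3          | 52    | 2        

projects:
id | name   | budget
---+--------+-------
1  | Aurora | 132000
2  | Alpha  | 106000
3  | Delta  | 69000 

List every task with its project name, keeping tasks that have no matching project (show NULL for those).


LEFT JOIN keeps every row from tasks (the left table); where project_id has no match in projects, the project columns become NULL. Walk through each task:
  - task 1 (Document): project_id=3 -> matches Delta
  - task 2 (Train): project_id=NULL, no match -> kept with NULL
  - task 3 (Audit): project_id=3 -> matches Delta
  - task 4 (Research): project_id=1 -> matches Aurora
  - task 5 (Test): project_id=1 -> matches Aurora
  - task 6 (Review): project_id=1 -> matches Aurora
  - task 7 (Plan): project_id=1 -> matches Aurora
  - task 8 (Setup): project_id=3 -> matches Delta
All 8 rows appear; 1 has NULL project.

SQL:
SELECT a.name, b.name AS project
FROM tasks a
LEFT JOIN projects b ON a.project_id = b.id

Result:
name     | project
---------+--------
Document | Delta  
Train    | NULL   
Audit    | Delta  
Research | Aurora 
Test     | Aurora 
Review   | Aurora 
Plan     | Aurora 
Setup    | Delta  


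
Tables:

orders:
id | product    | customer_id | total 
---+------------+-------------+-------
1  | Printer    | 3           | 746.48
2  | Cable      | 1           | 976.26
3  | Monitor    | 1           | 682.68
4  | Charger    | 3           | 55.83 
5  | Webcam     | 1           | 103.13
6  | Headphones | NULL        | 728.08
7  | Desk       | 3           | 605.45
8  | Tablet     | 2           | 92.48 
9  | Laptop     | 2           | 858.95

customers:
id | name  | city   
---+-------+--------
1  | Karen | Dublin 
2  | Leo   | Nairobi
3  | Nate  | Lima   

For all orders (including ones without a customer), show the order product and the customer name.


LEFT JOIN keeps every row from orders (the left table); where customer_id has no match in customers, the customer columns become NULL. Walk through each order:
  - order 1 (Printer): customer_id=3 -> matches Nate
  - order 2 (Cable): customer_id=1 -> matches Karen
  - order 3 (Monitor): customer_id=1 -> matches Karen
  - order 4 (Charger): customer_id=3 -> matches Nate
  - order 5 (Webcam): customer_id=1 -> matches Karen
  - order 6 (Headphones): customer_id=NULL, no match -> kept with NULL
  - order 7 (Desk): customer_id=3 -> matches Nate
  - order 8 (Tablet): customer_id=2 -> matches Leo
  - order 9 (Laptop): customer_id=2 -> matches Leo
All 9 rows appear; 1 has NULL customer.

SQL:
SELECT a.product, b.name AS customer
FROM orders a
LEFT JOIN customers b ON a.customer_id = b.id

Result:
product    | customer
-----------+---------
Printer    | Nate    
Cable      | Karen   
Monitor    | Karen   
Charger    | Nate    
Webcam     | Karen   
Headphones | NULL    
Desk       | Nate    
Tablet     | Leo     
Laptop     | Leo     


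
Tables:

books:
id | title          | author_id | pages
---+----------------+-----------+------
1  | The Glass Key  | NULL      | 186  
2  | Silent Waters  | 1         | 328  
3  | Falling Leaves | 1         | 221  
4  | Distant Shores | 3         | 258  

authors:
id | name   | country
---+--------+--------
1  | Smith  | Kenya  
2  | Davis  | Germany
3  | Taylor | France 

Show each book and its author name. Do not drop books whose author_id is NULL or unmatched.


LEFT JOIN keeps every row from books (the left table); where author_id has no match in authors, the author columns become NULL. Walk through each book:
  - book 1 (The Glass Key): author_id=NULL, no match -> kept with NULL
  - book 2 (Silent Waters): author_id=1 -> matches Smith
  - book 3 (Falling Leaves): author_id=1 -> matches Smith
  - book 4 (Distant Shores): author_id=3 -> matches Taylor
All 4 rows appear; 1 has NULL author.

SQL:
SELECT a.title, b.name AS author
FROM books a
LEFT JOIN authors b ON a.author_id = b.id

Result:
title          | author
---------------+-------
The Glass Key  | NULL  
Silent Waters  | Smith 
Falling Leaves | Smith 
Distant Shores | Taylor


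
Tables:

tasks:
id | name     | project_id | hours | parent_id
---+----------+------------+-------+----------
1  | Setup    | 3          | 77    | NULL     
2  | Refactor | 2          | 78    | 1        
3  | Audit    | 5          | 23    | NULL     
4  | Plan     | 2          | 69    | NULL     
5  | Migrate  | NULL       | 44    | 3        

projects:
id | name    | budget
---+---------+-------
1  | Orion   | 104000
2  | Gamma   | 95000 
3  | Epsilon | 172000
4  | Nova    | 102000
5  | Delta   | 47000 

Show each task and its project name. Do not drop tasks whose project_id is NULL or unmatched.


LEFT JOIN keeps every row from tasks (the left table); where project_id has no match in projects, the project columns become NULL. Walk through each task:
  - task 1 (Setup): project_id=3 -> matches Epsilon
  - task 2 (Refactor): project_id=2 -> matches Gamma
  - task 3 (Audit): project_id=5 -> matches Delta
  - task 4 (Plan): project_id=2 -> matches Gamma
  - task 5 (Migrate): project_id=NULL, no match -> kept with NULL
All 5 rows appear; 1 has NULL project.

SQL:
SELECT a.name, b.name AS project
FROM tasks a
LEFT JOIN projects b ON a.project_id = b.id

Result:
name     | project
---------+--------
Setup    | Epsilon
Refactor | Gamma  
Audit    | Delta  
Plan     | Gamma  
Migrate  | NULL   


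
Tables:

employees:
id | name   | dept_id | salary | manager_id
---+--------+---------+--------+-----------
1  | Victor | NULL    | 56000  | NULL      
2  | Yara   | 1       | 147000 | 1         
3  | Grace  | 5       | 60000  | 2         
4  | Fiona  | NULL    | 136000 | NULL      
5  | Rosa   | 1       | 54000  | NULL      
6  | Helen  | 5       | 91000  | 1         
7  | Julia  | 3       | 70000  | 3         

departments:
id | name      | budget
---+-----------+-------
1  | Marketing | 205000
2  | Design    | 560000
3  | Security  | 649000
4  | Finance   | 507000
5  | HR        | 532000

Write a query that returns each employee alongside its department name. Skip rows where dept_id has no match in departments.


INNER JOIN keeps only employees rows whose dept_id matches an id in departments. Walk through each employee:
  - employee 1 (Victor): dept_id=NULL, no match -> dropped
  - employee 2 (Yara): dept_id=1 -> matches Marketing
  - employee 3 (Grace): dept_id=5 -> matches HR
  - employee 4 (Fiona): dept_id=NULL, no match -> dropped
  - employee 5 (Rosa): dept_id=1 -> matches Marketing
  - employee 6 (Helen): dept_id=5 -> matches HR
  - employee 7 (Julia): dept_id=3 -> matches Security
So 2 of 7 rows are dropped.

SQL:
SELECT a.name, b.name AS department
FROM employees a
INNER JOIN departments b ON a.dept_id = b.id

Result:
name  | department
------+-----------
Yara  | Marketing 
Grace | HR        
Rosa  | Marketing 
Helen | HR        
Julia | Security  


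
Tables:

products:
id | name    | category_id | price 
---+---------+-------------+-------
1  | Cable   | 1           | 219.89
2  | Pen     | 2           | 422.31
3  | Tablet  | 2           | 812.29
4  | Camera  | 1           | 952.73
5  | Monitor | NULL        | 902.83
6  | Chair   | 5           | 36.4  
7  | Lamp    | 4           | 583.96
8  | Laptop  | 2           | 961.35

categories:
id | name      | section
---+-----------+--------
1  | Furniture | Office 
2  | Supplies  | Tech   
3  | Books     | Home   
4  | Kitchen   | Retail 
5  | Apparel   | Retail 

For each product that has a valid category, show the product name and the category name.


INNER JOIN keeps only products rows whose category_id matches an id in categories. Walk through each product:
  - product 1 (Cable): category_id=1 -> matches Furniture
  - product 2 (Pen): category_id=2 -> matches Supplies
  - product 3 (Tablet): category_id=2 -> matches Supplies
  - product 4 (Camera): category_id=1 -> matches Furniture
  - product 5 (Monitor): category_id=NULL, no match -> dropped
  - product 6 (Chair): category_id=5 -> matches Apparel
  - product 7 (Lamp): category_id=4 -> matches Kitchen
  - product 8 (Laptop): category_id=2 -> matches Supplies
So 1 of 8 rows is dropped.

SQL:
SELECT a.name, b.name AS category
FROM products a
INNER JOIN categories b ON a.category_id = b.id

Result:
name   | category 
-------+----------
Cable  | Furniture
Pen    | Supplies 
Tablet | Supplies 
Camera | Furniture
Chair  | Apparel  
Lamp   | Kitchen  
Laptop | Supplies 


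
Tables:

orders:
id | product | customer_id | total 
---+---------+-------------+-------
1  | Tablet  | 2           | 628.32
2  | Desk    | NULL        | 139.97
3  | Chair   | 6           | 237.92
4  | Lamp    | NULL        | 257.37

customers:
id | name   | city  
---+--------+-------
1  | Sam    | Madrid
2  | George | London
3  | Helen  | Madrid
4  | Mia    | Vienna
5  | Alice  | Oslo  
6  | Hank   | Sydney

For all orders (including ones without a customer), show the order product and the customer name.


LEFT JOIN keeps every row from orders (the left table); where customer_id has no match in customers, the customer columns become NULL. Walk through each order:
  - order 1 (Tablet): customer_id=2 -> matches George
  - order 2 (Desk): customer_id=NULL, no match -> kept with NULL
  - order 3 (Chair): customer_id=6 -> matches Hank
  - order 4 (Lamp): customer_id=NULL, no match -> kept with NULL
All 4 rows appear; 2 have NULL customer.

SQL:
SELECT a.product, b.name AS customer
FROM orders a
LEFT JOIN customers b ON a.customer_id = b.id

Result:
product | customer
--------+---------
Tablet  | George  
Desk    | NULL    
Chair   | Hank    
Lamp    | NULL    


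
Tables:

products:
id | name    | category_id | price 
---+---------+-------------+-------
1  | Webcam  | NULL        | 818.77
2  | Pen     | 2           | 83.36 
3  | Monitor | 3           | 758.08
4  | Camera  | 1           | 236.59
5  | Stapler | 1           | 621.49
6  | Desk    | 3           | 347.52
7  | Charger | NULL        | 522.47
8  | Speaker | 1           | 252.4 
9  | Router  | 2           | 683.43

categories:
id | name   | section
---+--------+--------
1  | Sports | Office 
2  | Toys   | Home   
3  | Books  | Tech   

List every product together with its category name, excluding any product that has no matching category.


INNER JOIN keeps only products rows whose category_id matches an id in categories. Walk through each product:
  - product 1 (Webcam): category_id=NULL, no match -> dropped
  - product 2 (Pen): category_id=2 -> matches Toys
  - product 3 (Monitor): category_id=3 -> matches Books
  - product 4 (Camera): category_id=1 -> matches Sports
  - product 5 (Stapler): category_id=1 -> matches Sports
  - product 6 (Desk): category_id=3 -> matches Books
  - product 7 (Charger): category_id=NULL, no match -> dropped
  - product 8 (Speaker): category_id=1 -> matches Sports
  - product 9 (Router): category_id=2 -> matches Toys
So 2 of 9 rows are dropped.

SQL:
SELECT a.name, b.name AS category
FROM products a
INNER JOIN categories b ON a.category_id = b.id

Result:
name    | category
--------+---------
Pen     | Toys    
Monitor | Books   
Camera  | Sports  
Stapler | Sports  
Desk    | Books   
Speaker | Sports  
Router  | Toys    


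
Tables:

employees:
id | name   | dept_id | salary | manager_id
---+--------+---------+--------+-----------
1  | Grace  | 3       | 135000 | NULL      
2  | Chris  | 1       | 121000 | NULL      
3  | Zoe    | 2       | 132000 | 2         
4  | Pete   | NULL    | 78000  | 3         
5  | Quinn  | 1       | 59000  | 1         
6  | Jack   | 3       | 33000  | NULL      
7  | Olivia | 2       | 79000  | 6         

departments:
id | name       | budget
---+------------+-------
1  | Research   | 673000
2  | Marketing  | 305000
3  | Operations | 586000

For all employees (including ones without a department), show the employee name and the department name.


LEFT JOIN keeps every row from employees (the left table); where dept_id has no match in departments, the department columns become NULL. Walk through each employee:
  - employee 1 (Grace): dept_id=3 -> matches Operations
  - employee 2 (Chris): dept_id=1 -> matches Research
  - employee 3 (Zoe): dept_id=2 -> matches Marketing
  - employee 4 (Pete): dept_id=NULL, no match -> kept with NULL
  - employee 5 (Quinn): dept_id=1 -> matches Research
  - employee 6 (Jack): dept_id=3 -> matches Operations
  - employee 7 (Olivia): dept_id=2 -> matches Marketing
All 7 rows appear; 1 has NULL department.

SQL:
SELECT a.name, b.name AS department
FROM employees a
LEFT JOIN departments b ON a.dept_id = b.id

Result:
name   | department
-------+-----------
Grace  | Operations
Chris  | Research  
Zoe    | Marketing 
Pete   | NULL      
Quinn  | Research  
Jack   | Operations
Olivia | Marketing 


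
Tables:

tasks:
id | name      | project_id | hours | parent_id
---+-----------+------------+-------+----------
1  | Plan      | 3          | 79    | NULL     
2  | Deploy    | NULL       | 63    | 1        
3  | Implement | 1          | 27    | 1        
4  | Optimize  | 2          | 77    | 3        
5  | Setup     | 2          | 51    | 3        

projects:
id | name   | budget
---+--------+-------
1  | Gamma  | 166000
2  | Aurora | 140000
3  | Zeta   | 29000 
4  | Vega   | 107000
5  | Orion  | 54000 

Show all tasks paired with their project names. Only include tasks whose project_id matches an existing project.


INNER JOIN keeps only tasks rows whose project_id matches an id in projects. Walk through each task:
  - task 1 (Plan): project_id=3 -> matches Zeta
  - task 2 (Deploy): project_id=NULL, no match -> dropped
  - task 3 (Implement): project_id=1 -> matches Gamma
  - task 4 (Optimize): project_id=2 -> matches Aurora
  - task 5 (Setup): project_id=2 -> matches Aurora
So 1 of 5 rows is dropped.

SQL:
SELECT a.name, b.name AS project
FROM tasks a
INNER JOIN projects b ON a.project_id = b.id

Result:
name      | project
----------+--------
Plan      | Zeta   
Implement | Gamma  
Optimize  | Aurora 
Setup     | Aurora 


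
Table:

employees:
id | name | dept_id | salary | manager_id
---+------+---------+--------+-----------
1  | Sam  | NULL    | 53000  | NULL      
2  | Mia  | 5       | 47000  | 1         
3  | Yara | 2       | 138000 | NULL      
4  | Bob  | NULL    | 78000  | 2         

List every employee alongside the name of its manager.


This is a self-join: employees is joined to a second copy of itself, matching each row's manager_id to another row's id. Use LEFT JOIN so rows with manager_id=NULL are kept.
  - employee 1 (Sam): manager_id=NULL -> NULL
  - employee 2 (Mia): manager_id=1 -> Sam
  - employee 3 (Yara): manager_id=NULL -> NULL
  - employee 4 (Bob): manager_id=2 -> Mia

SQL:
SELECT a.name AS item, b.name AS manager
FROM employees a
LEFT JOIN employees b ON a.manager_id = b.id

Result:
item | manager
-----+--------
Sam  | NULL   
Mia  | Sam    
Yara | NULL   
Bob  | Mia    


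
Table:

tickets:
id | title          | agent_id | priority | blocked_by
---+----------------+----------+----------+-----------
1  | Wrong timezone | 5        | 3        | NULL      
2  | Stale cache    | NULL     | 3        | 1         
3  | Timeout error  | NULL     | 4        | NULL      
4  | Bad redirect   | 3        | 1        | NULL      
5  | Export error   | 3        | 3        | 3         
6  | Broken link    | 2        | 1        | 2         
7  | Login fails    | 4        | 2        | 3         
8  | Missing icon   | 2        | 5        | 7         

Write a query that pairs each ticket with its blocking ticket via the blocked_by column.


This is a self-join: tickets is joined to a second copy of itself, matching each row's blocked_by to another row's id. Use LEFT JOIN so rows with blocked_by=NULL are kept.
  - ticket 1 (Wrong timezone): blocked_by=NULL -> NULL
  - ticket 2 (Stale cache): blocked_by=1 -> Wrong timezone
  - ticket 3 (Timeout error): blocked_by=NULL -> NULL
  - ticket 4 (Bad redirect): blocked_by=NULL -> NULL
  - ticket 5 (Export error): blocked_by=3 -> Timeout error
  - ticket 6 (Broken link): blocked_by=2 -> Stale cache
  - ticket 7 (Login fails): blocked_by=3 -> Timeout error
  - ticket 8 (Missing icon): blocked_by=7 -> Login fails

SQL:
SELECT a.title AS item, b.title AS blocked_by
FROM tickets a
LEFT JOIN tickets b ON a.blocked_by = b.id

Result:
item           | blocked_by    
---------------+---------------
Wrong timezone | NULL          
Stale cache    | Wrong timezone
Timeout error  | NULL          
Bad redirect   | NULL          
Export error   | Timeout error 
Broken link    | Stale cache   
Login fails    | Timeout error 
Missing icon   | Login fails   


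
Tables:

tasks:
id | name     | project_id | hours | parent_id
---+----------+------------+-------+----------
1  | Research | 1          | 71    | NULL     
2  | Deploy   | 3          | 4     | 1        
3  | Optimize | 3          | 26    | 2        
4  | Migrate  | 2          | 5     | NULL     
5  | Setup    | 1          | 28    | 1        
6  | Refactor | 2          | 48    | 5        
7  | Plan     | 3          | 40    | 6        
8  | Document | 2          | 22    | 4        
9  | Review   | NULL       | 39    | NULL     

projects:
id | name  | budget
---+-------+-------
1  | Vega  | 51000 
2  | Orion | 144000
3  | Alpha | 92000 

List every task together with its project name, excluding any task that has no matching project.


INNER JOIN keeps only tasks rows whose project_id matches an id in projects. Walk through each task:
  - task 1 (Research): project_id=1 -> matches Vega
  - task 2 (Deploy): project_id=3 -> matches Alpha
  - task 3 (Optimize): project_id=3 -> matches Alpha
  - task 4 (Migrate): project_id=2 -> matches Orion
  - task 5 (Setup): project_id=1 -> matches Vega
  - task 6 (Refactor): project_id=2 -> matches Orion
  - task 7 (Plan): project_id=3 -> matches Alpha
  - task 8 (Document): project_id=2 -> matches Orion
  - task 9 (Review): project_id=NULL, no match -> dropped
So 1 of 9 rows is dropped.

SQL:
SELECT a.name, b.name AS project
FROM tasks a
INNER JOIN projects b ON a.project_id = b.id

Result:
name     | project
---------+--------
Research | Vega   
Deploy   | Alpha  
Optimize | Alpha  
Migrate  | Orion  
Setup    | Vega   
Refactor | Orion  
Plan     | Alpha  
Document | Orion  


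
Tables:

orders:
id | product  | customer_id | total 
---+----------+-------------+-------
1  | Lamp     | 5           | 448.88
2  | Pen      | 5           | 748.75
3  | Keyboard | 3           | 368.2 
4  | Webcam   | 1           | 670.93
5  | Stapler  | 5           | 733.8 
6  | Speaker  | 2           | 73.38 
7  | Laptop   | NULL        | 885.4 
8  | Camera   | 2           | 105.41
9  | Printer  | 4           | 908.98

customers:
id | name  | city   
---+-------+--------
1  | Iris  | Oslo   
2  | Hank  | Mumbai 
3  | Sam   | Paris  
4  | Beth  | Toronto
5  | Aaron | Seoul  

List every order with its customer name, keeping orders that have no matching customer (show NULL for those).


LEFT JOIN keeps every row from orders (the left table); where customer_id has no match in customers, the customer columns become NULL. Walk through each order:
  - order 1 (Lamp): customer_id=5 -> matches Aaron
  - order 2 (Pen): customer_id=5 -> matches Aaron
  - order 3 (Keyboard): customer_id=3 -> matches Sam
  - order 4 (Webcam): customer_id=1 -> matches Iris
  - order 5 (Stapler): customer_id=5 -> matches Aaron
  - order 6 (Speaker): customer_id=2 -> matches Hank
  - order 7 (Laptop): customer_id=NULL, no match -> kept with NULL
  - order 8 (Camera): customer_id=2 -> matches Hank
  - order 9 (Printer): customer_id=4 -> matches Beth
All 9 rows appear; 1 has NULL customer.

SQL:
SELECT a.product, b.name AS customer
FROM orders a
LEFT JOIN customers b ON a.customer_id = b.id

Result:
product  | customer
---------+---------
Lamp     | Aaron   
Pen      | Aaron   
Keyboard | Sam     
Webcam   | Iris    
Stapler  | Aaron   
Speaker  | Hank    
Laptop   | NULL    
Camera   | Hank    
Printer  | Beth    


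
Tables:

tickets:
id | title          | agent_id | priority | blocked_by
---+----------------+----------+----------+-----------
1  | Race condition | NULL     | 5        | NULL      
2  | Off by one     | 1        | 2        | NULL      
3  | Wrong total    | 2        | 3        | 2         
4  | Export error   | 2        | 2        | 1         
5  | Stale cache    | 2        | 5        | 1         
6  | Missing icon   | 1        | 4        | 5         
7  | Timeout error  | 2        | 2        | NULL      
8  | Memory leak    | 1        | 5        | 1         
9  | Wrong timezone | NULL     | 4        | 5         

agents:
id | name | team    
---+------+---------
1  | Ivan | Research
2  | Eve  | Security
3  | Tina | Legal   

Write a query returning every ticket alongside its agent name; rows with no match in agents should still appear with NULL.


LEFT JOIN keeps every row from tickets (the left table); where agent_id has no match in agents, the agent columns become NULL. Walk through each ticket:
  - ticket 1 (Race condition): agent_id=NULL, no match -> kept with NULL
  - ticket 2 (Off by one): agent_id=1 -> matches Ivan
  - ticket 3 (Wrong total): agent_id=2 -> matches Eve
  - ticket 4 (Export error): agent_id=2 -> matches Eve
  - ticket 5 (Stale cache): agent_id=2 -> matches Eve
  - ticket 6 (Missing icon): agent_id=1 -> matches Ivan
  - ticket 7 (Timeout error): agent_id=2 -> matches Eve
  - ticket 8 (Memory leak): agent_id=1 -> matches Ivan
  - ticket 9 (Wrong timezone): agent_id=NULL, no match -> kept with NULL
All 9 rows appear; 2 have NULL agent.

SQL:
SELECT a.title, b.name AS agent
FROM tickets a
LEFT JOIN agents b ON a.agent_id = b.id

Result:
title          | agent
---------------+------
Race condition | NULL 
Off by one     | Ivan 
Wrong total    | Eve  
Export error   | Eve  
Stale cache    | Eve  
Missing icon   | Ivan 
Timeout error  | Eve  
Memory leak    | Ivan 
Wrong timezone | NULL 


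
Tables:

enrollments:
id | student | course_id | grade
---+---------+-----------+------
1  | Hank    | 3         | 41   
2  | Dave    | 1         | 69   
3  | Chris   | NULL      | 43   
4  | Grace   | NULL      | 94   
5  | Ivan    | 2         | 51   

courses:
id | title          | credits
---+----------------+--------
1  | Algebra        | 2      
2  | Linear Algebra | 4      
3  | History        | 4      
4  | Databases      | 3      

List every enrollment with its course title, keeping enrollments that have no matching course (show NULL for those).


LEFT JOIN keeps every row from enrollments (the left table); where course_id has no match in courses, the course columns become NULL. Walk through each enrollment:
  - enrollment 1 (Hank): course_id=3 -> matches History
  - enrollment 2 (Dave): course_id=1 -> matches Algebra
  - enrollment 3 (Chris): course_id=NULL, no match -> kept with NULL
  - enrollment 4 (Grace): course_id=NULL, no match -> kept with NULL
  - enrollment 5 (Ivan): course_id=2 -> matches Linear Algebra
All 5 rows appear; 2 have NULL course.

SQL:
SELECT a.student, b.title AS course
FROM enrollments a
LEFT JOIN courses b ON a.course_id = b.id

Result:
student | course        
--------+---------------
Hank    | History       
Dave    | Algebra       
Chris   | NULL          
Grace   | NULL          
Ivan    | Linear Algebra


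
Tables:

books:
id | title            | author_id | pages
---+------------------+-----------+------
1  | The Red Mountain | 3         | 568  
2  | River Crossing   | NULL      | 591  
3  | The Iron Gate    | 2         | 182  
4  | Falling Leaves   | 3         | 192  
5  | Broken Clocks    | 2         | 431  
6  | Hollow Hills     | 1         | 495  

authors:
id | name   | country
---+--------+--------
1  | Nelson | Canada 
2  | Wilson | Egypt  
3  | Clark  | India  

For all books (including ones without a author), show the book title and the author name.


LEFT JOIN keeps every row from books (the left table); where author_id has no match in authors, the author columns become NULL. Walk through each book:
  - book 1 (The Red Mountain): author_id=3 -> matches Clark
  - book 2 (River Crossing): author_id=NULL, no match -> kept with NULL
  - book 3 (The Iron Gate): author_id=2 -> matches Wilson
  - book 4 (Falling Leaves): author_id=3 -> matches Clark
  - book 5 (Broken Clocks): author_id=2 -> matches Wilson
  - book 6 (Hollow Hills): author_id=1 -> matches Nelson
All 6 rows appear; 1 has NULL author.

SQL:
SELECT a.title, b.name AS author
FROM books a
LEFT JOIN authors b ON a.author_id = b.id

Result:
title            | author
-----------------+-------
The Red Mountain | Clark 
River Crossing   | NULL  
The Iron Gate    | Wilson
Falling Leaves   | Clark 
Broken Clocks    | Wilson
Hollow Hills     | Nelson


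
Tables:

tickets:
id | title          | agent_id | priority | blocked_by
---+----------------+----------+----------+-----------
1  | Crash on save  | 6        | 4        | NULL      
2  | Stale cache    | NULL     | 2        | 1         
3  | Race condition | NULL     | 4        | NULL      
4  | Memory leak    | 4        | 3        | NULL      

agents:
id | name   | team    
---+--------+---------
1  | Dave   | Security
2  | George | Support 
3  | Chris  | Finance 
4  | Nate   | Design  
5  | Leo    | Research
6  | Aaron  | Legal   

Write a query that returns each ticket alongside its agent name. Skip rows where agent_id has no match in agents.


INNER JOIN keeps only tickets rows whose agent_id matches an id in agents. Walk through each ticket:
  - ticket 1 (Crash on save): agent_id=6 -> matches Aaron
  - ticket 2 (Stale cache): agent_id=NULL, no match -> dropped
  - ticket 3 (Race condition): agent_id=NULL, no match -> dropped
  - ticket 4 (Memory leak): agent_id=4 -> matches Nate
So 2 of 4 rows are dropped.

SQL:
SELECT a.title, b.name AS agent
FROM tickets a
INNER JOIN agents b ON a.agent_id = b.id

Result:
title         | agent
--------------+------
Crash on save | Aaron
Memory leak   | Nate 


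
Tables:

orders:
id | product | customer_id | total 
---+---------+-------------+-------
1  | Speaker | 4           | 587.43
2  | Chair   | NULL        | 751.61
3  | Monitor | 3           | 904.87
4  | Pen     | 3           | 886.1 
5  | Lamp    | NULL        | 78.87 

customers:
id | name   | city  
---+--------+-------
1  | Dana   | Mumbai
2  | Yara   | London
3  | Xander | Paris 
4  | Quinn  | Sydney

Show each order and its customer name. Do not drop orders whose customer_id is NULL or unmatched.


LEFT JOIN keeps every row from orders (the left table); where customer_id has no match in customers, the customer columns become NULL. Walk through each order:
  - order 1 (Speaker): customer_id=4 -> matches Quinn
  - order 2 (Chair): customer_id=NULL, no match -> kept with NULL
  - order 3 (Monitor): customer_id=3 -> matches Xander
  - order 4 (Pen): customer_id=3 -> matches Xander
  - order 5 (Lamp): customer_id=NULL, no match -> kept with NULL
All 5 rows appear; 2 have NULL customer.

SQL:
SELECT a.product, b.name AS customer
FROM orders a
LEFT JOIN customers b ON a.customer_id = b.id

Result:
product | customer
--------+---------
Speaker | Quinn   
Chair   | NULL    
Monitor | Xander  
Pen     | Xander  
Lamp    | NULL    


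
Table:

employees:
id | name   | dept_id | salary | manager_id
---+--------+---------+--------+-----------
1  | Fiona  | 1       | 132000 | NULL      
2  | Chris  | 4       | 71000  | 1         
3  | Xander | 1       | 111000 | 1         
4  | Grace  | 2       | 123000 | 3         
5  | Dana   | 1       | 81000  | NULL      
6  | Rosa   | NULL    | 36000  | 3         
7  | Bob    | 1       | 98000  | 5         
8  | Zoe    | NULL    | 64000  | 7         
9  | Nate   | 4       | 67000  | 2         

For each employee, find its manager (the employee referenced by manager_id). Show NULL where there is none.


This is a self-join: employees is joined to a second copy of itself, matching each row's manager_id to another row's id. Use LEFT JOIN so rows with manager_id=NULL are kept.
  - employee 1 (Fiona): manager_id=NULL -> NULL
  - employee 2 (Chris): manager_id=1 -> Fiona
  - employee 3 (Xander): manager_id=1 -> Fiona
  - employee 4 (Grace): manager_id=3 -> Xander
  - employee 5 (Dana): manager_id=NULL -> NULL
  - employee 6 (Rosa): manager_id=3 -> Xander
  - employee 7 (Bob): manager_id=5 -> Dana
  - employee 8 (Zoe): manager_id=7 -> Bob
  - employee 9 (Nate): manager_id=2 -> Chris

SQL:
SELECT a.name AS item, b.name AS manager
FROM employees a
LEFT JOIN employees b ON a.manager_id = b.id

Result:
item   | manager
-------+--------
Fiona  | NULL   
Chris  | Fiona  
Xander | Fiona  
Grace  | Xander 
Dana   | NULL   
Rosa   | Xander 
Bob    | Dana   
Zoe    | Bob    
Nate   | Chris  
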